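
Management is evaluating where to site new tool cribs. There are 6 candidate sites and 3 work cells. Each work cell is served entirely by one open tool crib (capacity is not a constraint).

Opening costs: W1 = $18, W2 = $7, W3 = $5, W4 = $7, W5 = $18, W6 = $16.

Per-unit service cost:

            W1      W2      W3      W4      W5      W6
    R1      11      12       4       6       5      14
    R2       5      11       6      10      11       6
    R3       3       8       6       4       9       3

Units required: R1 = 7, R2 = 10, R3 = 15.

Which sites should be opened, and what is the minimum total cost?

Open W1 and W3; minimum total cost 146.

For any fixed open set, each work cell goes to its cheapest open site; total = fixed + service.
{W1, W3}: R1→W3 4·7=28, R2→W1 5·10=50, R3→W1 3·15=45. Service 123; fixed 23; total 146.
{W1, W2, W3}: R1→W3 4·7=28, R2→W1 5·10=50, R3→W1 3·15=45. Service 123; fixed 30; total 153.
{W1, W3, W4}: R1→W3 4·7=28, R2→W1 5·10=50, R3→W1 3·15=45. Service 123; fixed 30; total 153.
{W1, W2, W3, W4, W5, W6}: service 123 + fixed 71 = 194
No other subset beats 146.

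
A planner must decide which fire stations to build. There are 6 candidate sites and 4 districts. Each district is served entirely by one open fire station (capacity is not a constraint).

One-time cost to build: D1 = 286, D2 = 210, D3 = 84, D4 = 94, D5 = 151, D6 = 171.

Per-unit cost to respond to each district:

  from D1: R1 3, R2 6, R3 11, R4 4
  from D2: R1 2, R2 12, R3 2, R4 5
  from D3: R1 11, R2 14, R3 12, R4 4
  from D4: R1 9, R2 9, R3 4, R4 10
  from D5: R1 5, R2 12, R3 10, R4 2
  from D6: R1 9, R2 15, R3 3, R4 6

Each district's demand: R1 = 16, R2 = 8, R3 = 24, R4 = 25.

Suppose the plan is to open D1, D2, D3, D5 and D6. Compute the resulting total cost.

Each district is assigned to its cheapest site among the open ones.
{D1, D2, D3, D5, D6}: R1→D2 2·16=32, R2→D1 6·8=48, R3→D2 2·24=48, R4→D5 2·25=50. Service 178; fixed 902; total 1080.

Total cost: 1080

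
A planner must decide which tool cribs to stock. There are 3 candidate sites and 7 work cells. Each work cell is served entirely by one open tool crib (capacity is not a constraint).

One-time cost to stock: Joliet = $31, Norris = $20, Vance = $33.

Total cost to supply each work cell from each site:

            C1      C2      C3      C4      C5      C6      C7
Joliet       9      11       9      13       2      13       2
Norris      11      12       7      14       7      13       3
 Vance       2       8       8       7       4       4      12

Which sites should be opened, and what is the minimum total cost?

Open Vance only; minimum total cost 78.

For any fixed open set, each work cell goes to its cheapest open site; total = fixed + service.
{Vance}: C1→Vance 2, C2→Vance 8, C3→Vance 8, C4→Vance 7, C5→Vance 4, C6→Vance 4, C7→Vance 12. Service 45; fixed 33; total 78.
{Norris}: service 67 + fixed 20 = 87
{Norris, Vance}: C1→Vance 2, C2→Vance 8, C3→Norris 7, C4→Vance 7, C5→Vance 4, C6→Vance 4, C7→Norris 3. Service 35; fixed 53; total 88.
{Joliet, Norris, Vance}: service 32 + fixed 84 = 116
No other subset beats 78.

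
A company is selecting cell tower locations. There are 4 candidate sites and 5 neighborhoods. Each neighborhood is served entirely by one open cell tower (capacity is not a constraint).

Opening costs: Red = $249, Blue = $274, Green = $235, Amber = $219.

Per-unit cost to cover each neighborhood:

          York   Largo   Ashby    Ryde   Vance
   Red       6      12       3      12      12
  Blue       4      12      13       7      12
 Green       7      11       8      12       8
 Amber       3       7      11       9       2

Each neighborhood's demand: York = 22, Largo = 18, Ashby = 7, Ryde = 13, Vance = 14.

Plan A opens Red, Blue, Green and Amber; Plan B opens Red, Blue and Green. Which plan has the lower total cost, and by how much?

Plan B is cheaper by 41.

Plan A: {Red, Blue, Green, Amber}: York→Amber 3·22=66, Largo→Amber 7·18=126, Ashby→Red 3·7=21, Ryde→Blue 7·13=91, Vance→Amber 2·14=28. Service 332; fixed 977; total 1309.
Plan B: {Red, Blue, Green}: York→Blue 4·22=88, Largo→Green 11·18=198, Ashby→Red 3·7=21, Ryde→Blue 7·13=91, Vance→Green 8·14=112. Service 510; fixed 758; total 1268.
Difference: |1309 − 1268| = 41.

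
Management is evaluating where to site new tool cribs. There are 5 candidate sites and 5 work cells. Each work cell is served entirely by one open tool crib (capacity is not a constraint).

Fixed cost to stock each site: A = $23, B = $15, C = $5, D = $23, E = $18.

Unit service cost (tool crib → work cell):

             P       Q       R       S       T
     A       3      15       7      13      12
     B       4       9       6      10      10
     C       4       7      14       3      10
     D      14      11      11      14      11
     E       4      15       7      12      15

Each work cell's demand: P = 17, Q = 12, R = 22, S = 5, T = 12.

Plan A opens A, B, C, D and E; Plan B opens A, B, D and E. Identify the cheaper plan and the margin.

Plan A is cheaper by 54.

Plan A: {A, B, C, D, E}: P→A 3·17=51, Q→C 7·12=84, R→B 6·22=132, S→C 3·5=15, T→B 10·12=120. Service 402; fixed 84; total 486.
Plan B: {A, B, D, E}: P→A 3·17=51, Q→B 9·12=108, R→B 6·22=132, S→B 10·5=50, T→B 10·12=120. Service 461; fixed 79; total 540.
Difference: |486 − 540| = 54.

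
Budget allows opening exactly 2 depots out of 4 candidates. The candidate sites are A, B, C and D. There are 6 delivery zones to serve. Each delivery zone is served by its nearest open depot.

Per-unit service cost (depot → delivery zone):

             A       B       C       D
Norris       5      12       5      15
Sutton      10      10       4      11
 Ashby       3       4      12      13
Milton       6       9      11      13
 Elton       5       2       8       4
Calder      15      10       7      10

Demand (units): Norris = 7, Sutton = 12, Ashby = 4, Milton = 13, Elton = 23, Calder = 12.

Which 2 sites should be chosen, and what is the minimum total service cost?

Choose B and C; total service cost 346.

With exactly 2 open, each delivery zone uses its cheapest among the chosen.
{B, C}: Norris→C 5·7=35, Sutton→C 4·12=48, Ashby→B 4·4=16, Milton→B 9·13=117, Elton→B 2·23=46, Calder→C 7·12=84. Service cost 346.
{A, C}: service cost 372
{A, B}: service cost 411
Among all 6 size-2 choices, {B, C} is lowest.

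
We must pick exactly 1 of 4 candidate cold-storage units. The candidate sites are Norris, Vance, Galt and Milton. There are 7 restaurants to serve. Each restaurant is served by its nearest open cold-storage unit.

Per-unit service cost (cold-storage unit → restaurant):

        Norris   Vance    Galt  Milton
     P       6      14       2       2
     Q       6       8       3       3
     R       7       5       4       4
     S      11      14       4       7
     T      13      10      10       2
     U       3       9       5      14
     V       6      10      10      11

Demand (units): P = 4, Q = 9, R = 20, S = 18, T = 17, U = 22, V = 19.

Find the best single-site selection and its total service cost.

With exactly 1 open, each restaurant uses its cheapest among the chosen.
{Galt}: P→Galt 2·4=8, Q→Galt 3·9=27, R→Galt 4·20=80, S→Galt 4·18=72, T→Galt 10·17=170, U→Galt 5·22=110, V→Galt 10·19=190. Service cost 657.
{Milton}: service cost 792
{Norris}: service cost 817
Among all 4 size-1 choices, {Galt} is lowest.

Choose Galt only; total service cost 657.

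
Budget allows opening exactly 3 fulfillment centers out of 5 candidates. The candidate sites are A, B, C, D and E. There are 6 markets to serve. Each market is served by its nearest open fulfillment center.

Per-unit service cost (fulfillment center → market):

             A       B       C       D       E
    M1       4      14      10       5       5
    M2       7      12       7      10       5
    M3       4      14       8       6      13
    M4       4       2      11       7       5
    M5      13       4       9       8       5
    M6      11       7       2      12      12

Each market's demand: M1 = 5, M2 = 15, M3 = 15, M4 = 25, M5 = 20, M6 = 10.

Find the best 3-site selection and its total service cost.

Choose A, B and C; total service cost 335.

With exactly 3 open, each market uses its cheapest among the chosen.
{A, B, C}: M1→A 4·5=20, M2→A 7·15=105, M3→A 4·15=60, M4→B 2·25=50, M5→B 4·20=80, M6→C 2·10=20. Service cost 335.
{A, B, E}: service cost 355
{B, C, D}: service cost 370
Among all 10 size-3 choices, {A, B, C} is lowest.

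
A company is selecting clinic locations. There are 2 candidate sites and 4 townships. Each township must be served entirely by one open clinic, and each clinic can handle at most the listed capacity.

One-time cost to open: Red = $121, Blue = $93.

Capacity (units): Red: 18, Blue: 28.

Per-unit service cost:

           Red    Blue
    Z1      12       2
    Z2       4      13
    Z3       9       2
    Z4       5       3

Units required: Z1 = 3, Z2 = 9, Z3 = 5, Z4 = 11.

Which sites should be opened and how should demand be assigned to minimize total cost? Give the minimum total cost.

Open {Blue}: Z1→Blue 2·3=6, Z2→Blue 13·9=117, Z3→Blue 2·5=10, Z4→Blue 3·11=33.
Loads: Blue carries 28/28. Service 166; fixed 93; total 259.
Next best feasible plan costs 299.

Minimum total cost: 259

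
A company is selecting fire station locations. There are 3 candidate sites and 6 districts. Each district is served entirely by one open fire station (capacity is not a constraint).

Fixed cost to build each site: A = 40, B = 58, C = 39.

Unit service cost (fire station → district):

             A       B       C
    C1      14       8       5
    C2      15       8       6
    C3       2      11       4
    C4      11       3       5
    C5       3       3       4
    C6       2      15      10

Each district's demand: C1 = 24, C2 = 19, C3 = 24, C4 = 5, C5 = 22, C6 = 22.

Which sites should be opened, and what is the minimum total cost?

Open A and C; minimum total cost 496.

For any fixed open set, each district goes to its cheapest open site; total = fixed + service.
{A, C}: C1→C 5·24=120, C2→C 6·19=114, C3→A 2·24=48, C4→C 5·5=25, C5→A 3·22=66, C6→A 2·22=44. Service 417; fixed 79; total 496.
{A, B, C}: service 407 + fixed 137 = 544
{A, B}: C1→B 8·24=192, C2→B 8·19=152, C3→A 2·24=48, C4→B 3·5=15, C5→A 3·22=66, C6→A 2·22=44. Service 517; fixed 98; total 615.
{C}: service 663 + fixed 39 = 702
(All 7 nonempty subsets were checked; A and C is lowest.)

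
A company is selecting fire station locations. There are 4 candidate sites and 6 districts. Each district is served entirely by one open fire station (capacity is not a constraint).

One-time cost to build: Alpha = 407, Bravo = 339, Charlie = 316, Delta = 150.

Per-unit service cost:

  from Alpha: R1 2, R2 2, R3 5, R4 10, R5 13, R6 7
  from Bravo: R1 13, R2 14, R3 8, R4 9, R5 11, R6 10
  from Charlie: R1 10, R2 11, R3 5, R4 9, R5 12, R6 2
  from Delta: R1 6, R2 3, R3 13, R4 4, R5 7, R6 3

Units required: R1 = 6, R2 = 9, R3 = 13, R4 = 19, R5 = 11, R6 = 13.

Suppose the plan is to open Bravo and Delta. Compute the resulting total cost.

Total cost: 848

Each district is assigned to its cheapest site among the open ones.
{Bravo, Delta}: R1→Delta 6·6=36, R2→Delta 3·9=27, R3→Bravo 8·13=104, R4→Delta 4·19=76, R5→Delta 7·11=77, R6→Delta 3·13=39. Service 359; fixed 489; total 848.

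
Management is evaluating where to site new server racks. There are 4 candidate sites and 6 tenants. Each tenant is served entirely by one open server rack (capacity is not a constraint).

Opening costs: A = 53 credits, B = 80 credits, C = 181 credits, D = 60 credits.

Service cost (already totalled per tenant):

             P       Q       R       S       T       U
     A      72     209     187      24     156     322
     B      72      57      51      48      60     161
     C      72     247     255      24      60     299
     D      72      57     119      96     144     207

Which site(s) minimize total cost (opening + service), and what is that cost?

For any fixed open set, each tenant goes to its cheapest open site; total = fixed + service.
{B}: P→B 72, Q→B 57, R→B 51, S→B 48, T→B 60, U→B 161. Service 449; fixed 80; total 529.
{A, B}: P→A 72, Q→B 57, R→B 51, S→A 24, T→B 60, U→B 161. Service 425; fixed 133; total 558.
{B, D}: P→B 72, Q→B 57, R→B 51, S→B 48, T→B 60, U→B 161. Service 449; fixed 140; total 589.
{A, B, C, D}: P→A 72, Q→B 57, R→B 51, S→A 24, T→B 60, U→B 161. Service 425; fixed 374; total 799.
No other subset beats 529.

Open B only; minimum total cost 529.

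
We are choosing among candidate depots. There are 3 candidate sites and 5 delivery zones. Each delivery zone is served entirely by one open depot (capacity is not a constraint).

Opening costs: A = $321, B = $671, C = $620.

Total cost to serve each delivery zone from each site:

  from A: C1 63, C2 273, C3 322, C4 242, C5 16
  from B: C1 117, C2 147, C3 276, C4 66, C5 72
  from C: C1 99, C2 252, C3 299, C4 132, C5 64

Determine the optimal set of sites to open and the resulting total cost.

For any fixed open set, each delivery zone goes to its cheapest open site; total = fixed + service.
{A}: C1→A 63, C2→A 273, C3→A 322, C4→A 242, C5→A 16. Service 916; fixed 321; total 1237.
{B}: service 678 + fixed 671 = 1349
{C}: service 846 + fixed 620 = 1466
{A, B, C}: C1→A 63, C2→B 147, C3→B 276, C4→B 66, C5→A 16. Service 568; fixed 1612; total 2180.
(All 7 nonempty subsets were checked; A only is lowest.)

Open A only; minimum total cost 1237.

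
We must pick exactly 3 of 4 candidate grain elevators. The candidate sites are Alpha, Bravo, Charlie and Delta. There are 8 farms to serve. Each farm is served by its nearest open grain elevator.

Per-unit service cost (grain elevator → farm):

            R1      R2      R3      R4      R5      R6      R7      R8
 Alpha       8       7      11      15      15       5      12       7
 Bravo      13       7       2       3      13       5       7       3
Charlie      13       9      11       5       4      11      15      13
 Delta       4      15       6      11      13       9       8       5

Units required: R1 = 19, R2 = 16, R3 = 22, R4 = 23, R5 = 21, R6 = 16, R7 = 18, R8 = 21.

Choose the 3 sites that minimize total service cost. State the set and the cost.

With exactly 3 open, each farm uses its cheapest among the chosen.
{Bravo, Charlie, Delta}: R1→Delta 4·19=76, R2→Bravo 7·16=112, R3→Bravo 2·22=44, R4→Bravo 3·23=69, R5→Charlie 4·21=84, R6→Bravo 5·16=80, R7→Bravo 7·18=126, R8→Bravo 3·21=63. Service cost 654.
{Alpha, Bravo, Charlie}: service cost 730
{Alpha, Bravo, Delta}: service cost 843
Among all 4 size-3 choices, {Bravo, Charlie, Delta} is lowest.

Choose Bravo, Charlie and Delta; total service cost 654.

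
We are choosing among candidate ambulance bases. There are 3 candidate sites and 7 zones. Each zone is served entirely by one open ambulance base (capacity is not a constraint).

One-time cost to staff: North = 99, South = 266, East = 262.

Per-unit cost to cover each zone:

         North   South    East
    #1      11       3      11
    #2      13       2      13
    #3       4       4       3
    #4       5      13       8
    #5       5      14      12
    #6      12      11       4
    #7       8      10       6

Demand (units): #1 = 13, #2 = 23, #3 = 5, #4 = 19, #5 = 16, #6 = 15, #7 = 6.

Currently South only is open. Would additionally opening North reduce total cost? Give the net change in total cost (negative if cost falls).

Current service cost with {South}: 801.
Adding North: each zone re-picks its cheapest; new service cost 493, saving 308.
Extra fixed cost: 99. Net change = 99 − 308 = -209.
(Totals: 1067 → 858.)

Yes — net change −209 (cost falls by 209).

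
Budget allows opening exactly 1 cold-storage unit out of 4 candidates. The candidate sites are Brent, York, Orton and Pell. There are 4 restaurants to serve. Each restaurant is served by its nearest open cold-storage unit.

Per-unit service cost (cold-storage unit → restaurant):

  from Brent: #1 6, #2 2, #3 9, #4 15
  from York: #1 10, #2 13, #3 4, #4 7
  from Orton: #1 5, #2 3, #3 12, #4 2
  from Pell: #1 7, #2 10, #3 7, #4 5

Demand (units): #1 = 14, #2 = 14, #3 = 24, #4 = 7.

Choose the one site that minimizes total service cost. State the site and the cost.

Choose Orton only; total service cost 414.

With exactly 1 open, each restaurant uses its cheapest among the chosen.
{Orton}: #1→Orton 5·14=70, #2→Orton 3·14=42, #3→Orton 12·24=288, #4→Orton 2·7=14. Service cost 414.
{Brent}: service cost 433
{Pell}: service cost 441
Among all 4 size-1 choices, {Orton} is lowest.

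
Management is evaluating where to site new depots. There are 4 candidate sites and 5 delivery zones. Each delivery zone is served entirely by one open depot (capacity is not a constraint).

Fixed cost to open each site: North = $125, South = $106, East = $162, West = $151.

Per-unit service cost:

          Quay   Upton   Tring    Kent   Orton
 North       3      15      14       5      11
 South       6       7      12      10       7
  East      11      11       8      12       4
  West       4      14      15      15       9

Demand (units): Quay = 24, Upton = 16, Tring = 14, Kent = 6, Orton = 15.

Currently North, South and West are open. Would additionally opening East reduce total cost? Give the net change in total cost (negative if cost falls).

No — net change +61 (cost rises by 61).

Current service cost with {North, South, West}: 487.
Adding East: each delivery zone re-picks its cheapest; new service cost 386, saving 101.
Extra fixed cost: 162. Net change = 162 − 101 = 61.
(Totals: 869 → 930.)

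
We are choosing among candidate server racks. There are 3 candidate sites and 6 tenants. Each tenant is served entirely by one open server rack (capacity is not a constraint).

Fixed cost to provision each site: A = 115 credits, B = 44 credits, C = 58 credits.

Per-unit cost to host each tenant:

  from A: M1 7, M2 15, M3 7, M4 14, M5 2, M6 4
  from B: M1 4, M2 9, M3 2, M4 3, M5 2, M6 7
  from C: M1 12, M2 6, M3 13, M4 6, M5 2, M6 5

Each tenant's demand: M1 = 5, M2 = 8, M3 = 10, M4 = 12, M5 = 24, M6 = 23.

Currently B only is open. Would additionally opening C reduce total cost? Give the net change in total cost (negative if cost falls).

Yes — net change −12 (cost falls by 12).

Current service cost with {B}: 357.
Adding C: each tenant re-picks its cheapest; new service cost 287, saving 70.
Extra fixed cost: 58. Net change = 58 − 70 = -12.
(Totals: 401 → 389.)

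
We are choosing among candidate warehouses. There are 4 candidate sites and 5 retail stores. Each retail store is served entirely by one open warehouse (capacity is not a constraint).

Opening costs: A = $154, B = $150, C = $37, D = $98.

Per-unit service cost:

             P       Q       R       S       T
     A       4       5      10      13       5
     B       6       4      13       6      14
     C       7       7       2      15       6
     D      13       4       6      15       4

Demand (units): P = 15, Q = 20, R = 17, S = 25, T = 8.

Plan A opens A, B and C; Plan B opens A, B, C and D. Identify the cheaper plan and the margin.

Plan A: {A, B, C}: P→A 4·15=60, Q→B 4·20=80, R→C 2·17=34, S→B 6·25=150, T→A 5·8=40. Service 364; fixed 341; total 705.
Plan B: {A, B, C, D}: P→A 4·15=60, Q→B 4·20=80, R→C 2·17=34, S→B 6·25=150, T→D 4·8=32. Service 356; fixed 439; total 795.
Difference: |705 − 795| = 90.

Plan A is cheaper by 90.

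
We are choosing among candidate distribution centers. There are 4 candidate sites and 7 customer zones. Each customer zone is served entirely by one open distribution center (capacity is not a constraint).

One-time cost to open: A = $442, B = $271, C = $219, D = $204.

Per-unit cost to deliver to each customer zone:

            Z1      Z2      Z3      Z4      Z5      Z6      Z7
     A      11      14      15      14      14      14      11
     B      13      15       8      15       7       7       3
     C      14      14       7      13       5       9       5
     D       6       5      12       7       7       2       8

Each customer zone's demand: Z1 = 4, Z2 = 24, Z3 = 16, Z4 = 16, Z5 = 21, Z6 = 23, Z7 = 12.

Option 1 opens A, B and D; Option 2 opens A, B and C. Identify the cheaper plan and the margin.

Option 1 is cheaper by 404.

Option 1: {A, B, D}: Z1→D 6·4=24, Z2→D 5·24=120, Z3→B 8·16=128, Z4→D 7·16=112, Z5→B 7·21=147, Z6→D 2·23=46, Z7→B 3·12=36. Service 613; fixed 917; total 1530.
Option 2: {A, B, C}: Z1→A 11·4=44, Z2→A 14·24=336, Z3→C 7·16=112, Z4→C 13·16=208, Z5→C 5·21=105, Z6→B 7·23=161, Z7→B 3·12=36. Service 1002; fixed 932; total 1934.
Difference: |1530 − 1934| = 404.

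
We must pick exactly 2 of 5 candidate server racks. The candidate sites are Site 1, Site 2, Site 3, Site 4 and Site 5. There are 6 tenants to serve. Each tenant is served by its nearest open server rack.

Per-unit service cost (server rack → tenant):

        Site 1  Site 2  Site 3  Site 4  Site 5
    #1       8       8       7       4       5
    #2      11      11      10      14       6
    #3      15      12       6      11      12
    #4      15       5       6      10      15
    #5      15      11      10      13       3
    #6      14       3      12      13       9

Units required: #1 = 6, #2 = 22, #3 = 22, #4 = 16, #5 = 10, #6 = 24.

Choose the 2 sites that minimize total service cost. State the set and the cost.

Choose Site 2 and Site 5; total service cost 608.

With exactly 2 open, each tenant uses its cheapest among the chosen.
{Site 2, Site 5}: #1→Site 5 5·6=30, #2→Site 5 6·22=132, #3→Site 2 12·22=264, #4→Site 2 5·16=80, #5→Site 5 3·10=30, #6→Site 2 3·24=72. Service cost 608.
{Site 3, Site 5}: service cost 636
{Site 2, Site 3}: service cost 646
Among all 10 size-2 choices, {Site 2, Site 5} is lowest.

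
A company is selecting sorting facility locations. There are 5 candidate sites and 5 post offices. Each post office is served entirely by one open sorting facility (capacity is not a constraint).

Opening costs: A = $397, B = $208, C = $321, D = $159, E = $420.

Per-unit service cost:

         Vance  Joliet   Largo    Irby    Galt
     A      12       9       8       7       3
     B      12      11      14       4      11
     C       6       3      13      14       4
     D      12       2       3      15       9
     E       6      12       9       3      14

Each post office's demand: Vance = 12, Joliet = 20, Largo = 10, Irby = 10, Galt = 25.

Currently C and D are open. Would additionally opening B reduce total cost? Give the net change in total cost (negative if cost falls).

Current service cost with {C, D}: 382.
Adding B: each post office re-picks its cheapest; new service cost 282, saving 100.
Extra fixed cost: 208. Net change = 208 − 100 = 108.
(Totals: 862 → 970.)

No — net change +108 (cost rises by 108).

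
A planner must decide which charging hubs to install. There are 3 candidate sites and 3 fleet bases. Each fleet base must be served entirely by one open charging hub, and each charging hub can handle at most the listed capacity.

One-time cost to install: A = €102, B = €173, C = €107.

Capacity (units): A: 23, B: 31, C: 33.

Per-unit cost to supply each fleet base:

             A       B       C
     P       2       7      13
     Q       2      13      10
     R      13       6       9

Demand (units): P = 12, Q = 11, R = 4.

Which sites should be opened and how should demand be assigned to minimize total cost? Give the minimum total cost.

Minimum total cost: 291

Open {A, C}: P→A 2·12=24, Q→A 2·11=22, R→C 9·4=36.
Loads: A carries 23/23, C carries 4/33. Service 82; fixed 209; total 291.
Next best feasible plan costs 345.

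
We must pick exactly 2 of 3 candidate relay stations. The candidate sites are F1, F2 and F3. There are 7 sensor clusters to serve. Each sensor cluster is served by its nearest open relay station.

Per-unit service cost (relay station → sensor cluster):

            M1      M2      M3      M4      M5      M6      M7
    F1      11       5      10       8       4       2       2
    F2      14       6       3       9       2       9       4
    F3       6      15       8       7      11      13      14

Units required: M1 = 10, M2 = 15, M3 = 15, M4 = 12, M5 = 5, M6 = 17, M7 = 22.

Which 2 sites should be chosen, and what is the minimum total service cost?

Choose F1 and F2; total service cost 414.

With exactly 2 open, each sensor cluster uses its cheapest among the chosen.
{F1, F2}: M1→F1 11·10=110, M2→F1 5·15=75, M3→F2 3·15=45, M4→F1 8·12=96, M5→F2 2·5=10, M6→F1 2·17=34, M7→F1 2·22=44. Service cost 414.
{F1, F3}: service cost 437
{F2, F3}: service cost 530
Among all 3 size-2 choices, {F1, F2} is lowest.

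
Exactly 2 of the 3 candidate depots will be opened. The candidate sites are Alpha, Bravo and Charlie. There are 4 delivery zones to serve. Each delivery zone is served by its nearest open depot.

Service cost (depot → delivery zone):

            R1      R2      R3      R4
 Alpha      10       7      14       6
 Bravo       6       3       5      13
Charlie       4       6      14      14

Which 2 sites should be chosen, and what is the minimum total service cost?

With exactly 2 open, each delivery zone uses its cheapest among the chosen.
{Alpha, Bravo}: R1→Bravo 6, R2→Bravo 3, R3→Bravo 5, R4→Alpha 6. Service cost 20.
{Bravo, Charlie}: service cost 25
{Alpha, Charlie}: service cost 30
Among all 3 size-2 choices, {Alpha, Bravo} is lowest.

Choose Alpha and Bravo; total service cost 20.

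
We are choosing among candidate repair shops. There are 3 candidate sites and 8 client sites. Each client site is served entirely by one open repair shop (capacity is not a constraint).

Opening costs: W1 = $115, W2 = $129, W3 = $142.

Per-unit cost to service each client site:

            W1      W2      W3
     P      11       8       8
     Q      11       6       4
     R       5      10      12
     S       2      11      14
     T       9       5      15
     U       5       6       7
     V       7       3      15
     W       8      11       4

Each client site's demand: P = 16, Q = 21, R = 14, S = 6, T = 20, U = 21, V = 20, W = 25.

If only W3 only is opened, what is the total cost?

Each client site is assigned to its cheapest site among the open ones.
{W3}: P→W3 8·16=128, Q→W3 4·21=84, R→W3 12·14=168, S→W3 14·6=84, T→W3 15·20=300, U→W3 7·21=147, V→W3 15·20=300, W→W3 4·25=100. Service 1311; fixed 142; total 1453.

Total cost: 1453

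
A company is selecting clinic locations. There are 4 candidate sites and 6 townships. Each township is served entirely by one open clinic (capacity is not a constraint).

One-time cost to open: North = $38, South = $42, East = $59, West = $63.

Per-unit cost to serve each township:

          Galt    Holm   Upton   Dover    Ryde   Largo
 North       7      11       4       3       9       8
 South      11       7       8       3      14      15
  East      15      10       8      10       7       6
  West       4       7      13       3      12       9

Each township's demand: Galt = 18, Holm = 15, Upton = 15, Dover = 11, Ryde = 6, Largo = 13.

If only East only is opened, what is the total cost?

Total cost: 829

Each township is assigned to its cheapest site among the open ones.
{East}: Galt→East 15·18=270, Holm→East 10·15=150, Upton→East 8·15=120, Dover→East 10·11=110, Ryde→East 7·6=42, Largo→East 6·13=78. Service 770; fixed 59; total 829.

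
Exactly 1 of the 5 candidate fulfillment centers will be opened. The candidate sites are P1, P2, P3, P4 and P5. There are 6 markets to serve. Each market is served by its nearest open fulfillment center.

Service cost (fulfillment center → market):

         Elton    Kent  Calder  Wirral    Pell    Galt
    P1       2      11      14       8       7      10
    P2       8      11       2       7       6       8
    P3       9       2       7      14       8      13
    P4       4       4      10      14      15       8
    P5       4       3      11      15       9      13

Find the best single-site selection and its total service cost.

With exactly 1 open, each market uses its cheapest among the chosen.
{P2}: Elton→P2 8, Kent→P2 11, Calder→P2 2, Wirral→P2 7, Pell→P2 6, Galt→P2 8. Service cost 42.
{P1}: service cost 52
{P3}: service cost 53
Among all 5 size-1 choices, {P2} is lowest.

Choose P2 only; total service cost 42.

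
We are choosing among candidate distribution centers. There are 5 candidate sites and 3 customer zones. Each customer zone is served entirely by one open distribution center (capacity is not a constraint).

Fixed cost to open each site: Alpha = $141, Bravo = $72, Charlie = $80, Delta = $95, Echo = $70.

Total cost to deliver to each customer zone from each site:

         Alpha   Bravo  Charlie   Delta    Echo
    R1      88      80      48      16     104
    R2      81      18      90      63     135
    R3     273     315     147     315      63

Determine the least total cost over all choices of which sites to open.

For any fixed open set, each customer zone goes to its cheapest open site; total = fixed + service.
{Bravo, Echo}: R1→Bravo 80, R2→Bravo 18, R3→Echo 63. Service 161; fixed 142; total 303.
{Delta, Echo}: R1→Delta 16, R2→Delta 63, R3→Echo 63. Service 142; fixed 165; total 307.
{Bravo, Delta, Echo}: service 97 + fixed 237 = 334
{Alpha, Bravo, Charlie, Delta, Echo}: service 97 + fixed 458 = 555
No other subset beats 303.

Minimum total cost: 303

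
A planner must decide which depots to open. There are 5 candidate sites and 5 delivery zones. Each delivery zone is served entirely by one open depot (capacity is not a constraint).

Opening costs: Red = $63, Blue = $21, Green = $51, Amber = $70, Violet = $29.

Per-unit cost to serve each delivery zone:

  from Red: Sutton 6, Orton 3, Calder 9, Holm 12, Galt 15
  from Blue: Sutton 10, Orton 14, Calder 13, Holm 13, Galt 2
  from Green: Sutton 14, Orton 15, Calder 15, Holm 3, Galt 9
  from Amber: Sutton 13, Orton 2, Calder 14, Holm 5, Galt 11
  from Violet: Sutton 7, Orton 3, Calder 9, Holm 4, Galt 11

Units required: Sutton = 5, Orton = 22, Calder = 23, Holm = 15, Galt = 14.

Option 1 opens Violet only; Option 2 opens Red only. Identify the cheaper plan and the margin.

Option 1: {Violet}: Sutton→Violet 7·5=35, Orton→Violet 3·22=66, Calder→Violet 9·23=207, Holm→Violet 4·15=60, Galt→Violet 11·14=154. Service 522; fixed 29; total 551.
Option 2: {Red}: Sutton→Red 6·5=30, Orton→Red 3·22=66, Calder→Red 9·23=207, Holm→Red 12·15=180, Galt→Red 15·14=210. Service 693; fixed 63; total 756.
Difference: |551 − 756| = 205.

Option 1 is cheaper by 205.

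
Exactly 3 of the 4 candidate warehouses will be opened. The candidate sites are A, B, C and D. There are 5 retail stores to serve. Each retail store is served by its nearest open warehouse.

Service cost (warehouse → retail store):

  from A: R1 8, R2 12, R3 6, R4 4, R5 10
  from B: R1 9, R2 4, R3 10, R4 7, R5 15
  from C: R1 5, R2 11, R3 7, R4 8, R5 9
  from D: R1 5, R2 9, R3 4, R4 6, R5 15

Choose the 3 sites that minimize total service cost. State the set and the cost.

With exactly 3 open, each retail store uses its cheapest among the chosen.
{A, B, D}: R1→D 5, R2→B 4, R3→D 4, R4→A 4, R5→A 10. Service cost 27.
{A, B, C}: service cost 28
{B, C, D}: service cost 28
Among all 4 size-3 choices, {A, B, D} is lowest.

Choose A, B and D; total service cost 27.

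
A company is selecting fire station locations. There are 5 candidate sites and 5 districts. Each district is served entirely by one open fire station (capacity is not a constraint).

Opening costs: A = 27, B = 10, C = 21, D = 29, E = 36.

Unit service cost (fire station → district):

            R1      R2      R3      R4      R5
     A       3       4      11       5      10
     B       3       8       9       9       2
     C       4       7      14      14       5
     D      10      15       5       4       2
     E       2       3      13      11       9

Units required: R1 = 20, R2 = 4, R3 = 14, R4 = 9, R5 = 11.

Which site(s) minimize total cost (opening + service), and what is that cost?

For any fixed open set, each district goes to its cheapest open site; total = fixed + service.
{D, E}: R1→E 2·20=40, R2→E 3·4=12, R3→D 5·14=70, R4→D 4·9=36, R5→D 2·11=22. Service 180; fixed 65; total 245.
{B, D, E}: service 180 + fixed 75 = 255
{B, D}: service 220 + fixed 39 = 259
{A, B, C, D, E}: R1→E 2·20=40, R2→E 3·4=12, R3→D 5·14=70, R4→D 4·9=36, R5→B 2·11=22. Service 180; fixed 123; total 303.
No other subset beats 245.

Open D and E; minimum total cost 245.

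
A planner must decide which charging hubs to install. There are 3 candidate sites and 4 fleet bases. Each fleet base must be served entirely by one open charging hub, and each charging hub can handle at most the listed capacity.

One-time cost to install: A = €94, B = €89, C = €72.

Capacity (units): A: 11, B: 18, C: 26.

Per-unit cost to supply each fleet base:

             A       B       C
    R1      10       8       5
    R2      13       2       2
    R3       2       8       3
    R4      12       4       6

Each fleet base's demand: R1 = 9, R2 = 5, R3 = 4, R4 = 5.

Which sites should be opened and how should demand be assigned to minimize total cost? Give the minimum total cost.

Open {C}: R1→C 5·9=45, R2→C 2·5=10, R3→C 3·4=12, R4→C 6·5=30.
Loads: C carries 23/26. Service 97; fixed 72; total 169.
Next best feasible plan costs 248.

Minimum total cost: 169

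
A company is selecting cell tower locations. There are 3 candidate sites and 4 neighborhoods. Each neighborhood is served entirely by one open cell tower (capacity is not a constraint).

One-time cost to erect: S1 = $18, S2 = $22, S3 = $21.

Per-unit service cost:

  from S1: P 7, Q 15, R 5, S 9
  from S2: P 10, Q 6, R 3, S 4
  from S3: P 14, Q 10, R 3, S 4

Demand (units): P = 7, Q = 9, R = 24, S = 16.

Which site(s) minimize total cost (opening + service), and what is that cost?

Open S1 and S2; minimum total cost 279.

For any fixed open set, each neighborhood goes to its cheapest open site; total = fixed + service.
{S1, S2}: P→S1 7·7=49, Q→S2 6·9=54, R→S2 3·24=72, S→S2 4·16=64. Service 239; fixed 40; total 279.
{S2}: service 260 + fixed 22 = 282
{S1, S2, S3}: P→S1 7·7=49, Q→S2 6·9=54, R→S2 3·24=72, S→S2 4·16=64. Service 239; fixed 61; total 300.
{S1}: service 448 + fixed 18 = 466
No other subset beats 279.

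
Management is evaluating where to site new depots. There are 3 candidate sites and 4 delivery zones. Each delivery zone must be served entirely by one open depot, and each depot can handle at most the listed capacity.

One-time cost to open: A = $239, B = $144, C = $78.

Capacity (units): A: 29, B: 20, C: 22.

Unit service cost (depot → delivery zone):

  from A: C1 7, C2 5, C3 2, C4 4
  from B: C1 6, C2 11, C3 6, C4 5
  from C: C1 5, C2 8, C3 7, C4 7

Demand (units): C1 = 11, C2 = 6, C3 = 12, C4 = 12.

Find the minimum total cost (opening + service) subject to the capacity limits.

Minimum total cost: 492

Open {A, C}: C1→C 5·11=55, C2→C 8·6=48, C3→A 2·12=24, C4→A 4·12=48.
Loads: A carries 24/29, C carries 17/22. Service 175; fixed 317; total 492.
Next best feasible plan costs 532.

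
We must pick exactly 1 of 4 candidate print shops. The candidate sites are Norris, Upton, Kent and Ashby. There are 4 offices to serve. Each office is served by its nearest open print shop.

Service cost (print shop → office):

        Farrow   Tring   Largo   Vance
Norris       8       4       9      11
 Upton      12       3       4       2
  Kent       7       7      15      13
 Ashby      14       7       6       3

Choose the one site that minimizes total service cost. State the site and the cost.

Choose Upton only; total service cost 21.

With exactly 1 open, each office uses its cheapest among the chosen.
{Upton}: Farrow→Upton 12, Tring→Upton 3, Largo→Upton 4, Vance→Upton 2. Service cost 21.
{Ashby}: service cost 30
{Norris}: service cost 32
Among all 4 size-1 choices, {Upton} is lowest.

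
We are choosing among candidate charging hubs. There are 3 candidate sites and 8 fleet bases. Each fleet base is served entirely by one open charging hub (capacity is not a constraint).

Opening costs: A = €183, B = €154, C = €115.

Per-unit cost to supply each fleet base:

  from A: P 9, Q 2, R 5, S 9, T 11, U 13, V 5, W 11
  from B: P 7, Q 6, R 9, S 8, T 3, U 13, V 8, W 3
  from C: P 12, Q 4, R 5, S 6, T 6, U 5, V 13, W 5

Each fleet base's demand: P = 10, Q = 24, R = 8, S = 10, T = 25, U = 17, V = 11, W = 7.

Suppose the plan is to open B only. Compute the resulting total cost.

Each fleet base is assigned to its cheapest site among the open ones.
{B}: P→B 7·10=70, Q→B 6·24=144, R→B 9·8=72, S→B 8·10=80, T→B 3·25=75, U→B 13·17=221, V→B 8·11=88, W→B 3·7=21. Service 771; fixed 154; total 925.

Total cost: 925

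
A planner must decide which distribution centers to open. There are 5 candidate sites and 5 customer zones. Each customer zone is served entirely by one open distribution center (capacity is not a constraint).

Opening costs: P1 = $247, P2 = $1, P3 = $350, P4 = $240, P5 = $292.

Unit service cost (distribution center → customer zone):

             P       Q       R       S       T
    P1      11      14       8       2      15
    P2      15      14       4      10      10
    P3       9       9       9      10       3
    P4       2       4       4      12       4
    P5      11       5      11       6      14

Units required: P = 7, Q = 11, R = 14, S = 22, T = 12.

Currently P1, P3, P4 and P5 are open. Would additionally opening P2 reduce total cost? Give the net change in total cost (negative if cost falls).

Current service cost with {P1, P3, P4, P5}: 194.
Adding P2: each customer zone re-picks its cheapest; new service cost 194, saving 0.
Extra fixed cost: 1. Net change = 1 − 0 = 1.
(Totals: 1323 → 1324.)

No — net change +1 (cost rises by 1).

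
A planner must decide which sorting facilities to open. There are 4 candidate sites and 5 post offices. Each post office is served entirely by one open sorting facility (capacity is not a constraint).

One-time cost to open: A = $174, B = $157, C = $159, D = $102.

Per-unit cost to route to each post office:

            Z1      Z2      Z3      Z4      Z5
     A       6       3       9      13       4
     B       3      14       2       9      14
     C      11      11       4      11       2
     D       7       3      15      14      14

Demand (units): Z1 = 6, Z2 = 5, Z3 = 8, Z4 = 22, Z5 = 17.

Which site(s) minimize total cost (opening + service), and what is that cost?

Open C only; minimum total cost 588.

For any fixed open set, each post office goes to its cheapest open site; total = fixed + service.
{C}: Z1→C 11·6=66, Z2→C 11·5=55, Z3→C 4·8=32, Z4→C 11·22=242, Z5→C 2·17=34. Service 429; fixed 159; total 588.
{C, D}: service 365 + fixed 261 = 626
{B, C}: service 321 + fixed 316 = 637
{A, B, C, D}: service 281 + fixed 592 = 873
(All 15 nonempty subsets were checked; C only is lowest.)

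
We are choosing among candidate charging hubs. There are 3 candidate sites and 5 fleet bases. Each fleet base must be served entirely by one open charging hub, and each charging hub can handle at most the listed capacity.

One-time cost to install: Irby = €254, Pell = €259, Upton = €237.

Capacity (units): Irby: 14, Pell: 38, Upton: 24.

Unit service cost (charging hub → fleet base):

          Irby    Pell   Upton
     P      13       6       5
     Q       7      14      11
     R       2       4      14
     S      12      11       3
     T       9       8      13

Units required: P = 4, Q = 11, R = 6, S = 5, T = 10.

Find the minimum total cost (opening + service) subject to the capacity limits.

Minimum total cost: 596

Open {Pell}: P→Pell 6·4=24, Q→Pell 14·11=154, R→Pell 4·6=24, S→Pell 11·5=55, T→Pell 8·10=80.
Loads: Pell carries 36/38. Service 337; fixed 259; total 596.
Next best feasible plan costs 756.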